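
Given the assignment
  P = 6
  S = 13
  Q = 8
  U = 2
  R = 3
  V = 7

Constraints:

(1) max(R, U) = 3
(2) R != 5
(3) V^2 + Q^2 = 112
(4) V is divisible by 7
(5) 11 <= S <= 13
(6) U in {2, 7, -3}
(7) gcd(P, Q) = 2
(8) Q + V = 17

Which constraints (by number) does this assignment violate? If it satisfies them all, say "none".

(1) max(3, 2) = 3 — satisfied.
(2) R = 3, and 3 ≠ 5 — satisfied.
(3) V^2 + Q^2 = 7^2 + 8^2 = 49 + 64 = 113, not 112 — violated.
(4) 7 / 7 = 1, so 7 divides 7 — satisfied.
(5) S = 13 lies in [11, 13] — satisfied.
(6) U = 2 is in {2, 7, -3} — satisfied.
(7) gcd(6, 8) = 2 — satisfied.
(8) Q + V = 8 + 7 = 15, not 17 — violated.

Constraints 3 and 8 do not hold.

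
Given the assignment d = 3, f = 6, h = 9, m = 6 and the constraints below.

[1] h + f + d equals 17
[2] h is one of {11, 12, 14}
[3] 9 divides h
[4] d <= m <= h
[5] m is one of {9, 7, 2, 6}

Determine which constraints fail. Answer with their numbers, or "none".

[1] h + f + d = 9 + 6 + 3 = 18, not 17  ✘
[2] h = 9 is not in {11, 12, 14}  ✘
[3] 9 / 9 = 1, so 9 divides 9  ✔
[4] values 3 <= 6 <= 9  ✔
[5] m = 6 is in {9, 7, 2, 6}  ✔

Constraints 1 and 2 do not hold.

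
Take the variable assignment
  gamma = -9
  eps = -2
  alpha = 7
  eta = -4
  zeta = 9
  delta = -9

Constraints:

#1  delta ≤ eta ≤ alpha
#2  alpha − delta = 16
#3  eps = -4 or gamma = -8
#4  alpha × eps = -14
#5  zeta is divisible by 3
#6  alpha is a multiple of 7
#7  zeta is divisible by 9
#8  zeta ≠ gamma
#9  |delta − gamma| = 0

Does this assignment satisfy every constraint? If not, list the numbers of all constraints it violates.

Constraint 3 does not hold.

#1 values -9 ≤ -4 ≤ 7  holds
#2 alpha − delta = 7 − (-9) = 16  holds
#3 eps = -2 ≠ -4 and gamma = -9 ≠ -8; both disjuncts false  fails
#4 alpha × eps = 7 × (-2) = -14  holds
#5 9 / 3 = 3, so 3 divides 9  holds
#6 7 / 7 = 1, so 7 divides 7  holds
#7 9 / 9 = 1, so 9 divides 9  holds
#8 zeta = 9, gamma = -9; distinct  holds
#9 |-9 − (-9)| = 0  holds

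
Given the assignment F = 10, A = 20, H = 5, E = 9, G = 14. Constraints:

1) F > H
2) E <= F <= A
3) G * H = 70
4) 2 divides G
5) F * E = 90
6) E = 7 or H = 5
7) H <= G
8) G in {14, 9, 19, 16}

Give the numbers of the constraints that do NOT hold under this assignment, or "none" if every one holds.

The assignment satisfies every constraint.

1) F = 10, H = 5; 10 > 5 — holds.
2) values 9 <= 10 <= 20 — holds.
3) G * H = 14 * 5 = 70 — holds.
4) 14 / 2 = 7, so 2 divides 14 — holds.
5) F * E = 10 * 9 = 90 — holds.
6) E = 9 ≠ 7, but H = 5 = 5 (second disjunct) — holds.
7) H = 5, G = 14; 5 ≤ 14 — holds.
8) G = 14 is in {14, 9, 19, 16} — holds.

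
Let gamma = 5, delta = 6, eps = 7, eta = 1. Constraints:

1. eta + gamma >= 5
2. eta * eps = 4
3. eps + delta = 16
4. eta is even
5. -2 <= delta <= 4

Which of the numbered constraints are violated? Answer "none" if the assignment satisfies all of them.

1. eta + gamma = 1 + 5 = 6; 6 ≥ 5 — holds.
2. eta * eps = 1 * 7 = 7, not 4 — does not hold.
3. eps + delta = 7 + 6 = 13, not 16 — does not hold.
4. eta = 1 is odd — does not hold.
5. delta = 6 is outside [-2, 4] — does not hold.

The assignment fails constraints 2, 3, 4, 5.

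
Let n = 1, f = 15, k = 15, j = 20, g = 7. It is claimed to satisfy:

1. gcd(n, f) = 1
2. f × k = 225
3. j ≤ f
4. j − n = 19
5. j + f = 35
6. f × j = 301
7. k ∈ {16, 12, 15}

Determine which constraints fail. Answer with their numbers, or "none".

1. gcd(1, 15) = 1 — holds.
2. f × k = 15 × 15 = 225 — holds.
3. j = 20, f = 15; 20 > 15 (want ≤) — does not hold.
4. j − n = 20 − 1 = 19 — holds.
5. j + f = 20 + 15 = 35 — holds.
6. f × j = 15 × 20 = 300, not 301 — does not hold.
7. k = 15 is in {16, 12, 15} — holds.

Constraints 3 and 6 do not hold.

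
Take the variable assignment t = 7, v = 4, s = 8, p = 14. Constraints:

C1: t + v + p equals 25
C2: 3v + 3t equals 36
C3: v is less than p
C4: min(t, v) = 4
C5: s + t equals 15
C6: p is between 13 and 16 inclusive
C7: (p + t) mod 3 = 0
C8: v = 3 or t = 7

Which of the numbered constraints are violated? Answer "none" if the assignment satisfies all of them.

Constraint 2 does not hold.

C1: t + v + p = 7 + 4 + 14 = 25  true
C2: 3v + 3t = 3(4) + 3(7) = 33, not 36  false
C3: v = 4, p = 14; 4 < 14  true
C4: min(7, 4) = 4  true
C5: s + t = 8 + 7 = 15  true
C6: p = 14 lies in [13, 16]  true
C7: p + t = 21; 21 mod 3 = 0  true
C8: v = 4 ≠ 3, but t = 7 = 7 (second disjunct)  true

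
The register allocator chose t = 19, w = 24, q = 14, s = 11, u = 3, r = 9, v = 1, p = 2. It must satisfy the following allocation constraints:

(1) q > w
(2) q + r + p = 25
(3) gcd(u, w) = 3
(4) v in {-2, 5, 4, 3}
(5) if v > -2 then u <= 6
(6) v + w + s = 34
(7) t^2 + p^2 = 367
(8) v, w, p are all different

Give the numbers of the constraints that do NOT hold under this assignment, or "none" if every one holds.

(1) q = 14, w = 24; 14 ≤ 24 (want >)  FAIL
(2) q + r + p = 14 + 9 + 2 = 25  OK
(3) gcd(3, 24) = 3  OK
(4) v = 1 is not in {-2, 5, 4, 3}  FAIL
(5) v = 1 > -2, so we need u ≤ 6; u = 3 ≤ 6  OK
(6) v + w + s = 1 + 24 + 11 = 36, not 34  FAIL
(7) t^2 + p^2 = 19^2 + 2^2 = 361 + 4 = 365, not 367  FAIL
(8) values 1, 24, 2 are pairwise distinct  OK

Violated: 1, 4, 6, 7.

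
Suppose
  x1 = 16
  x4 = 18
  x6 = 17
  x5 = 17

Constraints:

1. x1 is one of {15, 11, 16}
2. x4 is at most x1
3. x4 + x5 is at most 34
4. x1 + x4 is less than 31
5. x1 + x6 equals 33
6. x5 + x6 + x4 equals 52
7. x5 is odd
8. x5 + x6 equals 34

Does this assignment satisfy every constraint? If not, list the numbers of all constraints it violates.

1. x1 = 16 is in {15, 11, 16}  ✓
2. x4 = 18, x1 = 16; 18 > 16 (want ≤)  ✗
3. x4 + x5 = 18 + 17 = 35; 35 > 34, bound 34 not met  ✗
4. x1 + x4 = 16 + 18 = 34; 34 ≥ 31, bound 31 not met  ✗
5. x1 + x6 = 16 + 17 = 33  ✓
6. x5 + x6 + x4 = 17 + 17 + 18 = 52  ✓
7. x5 = 17 is odd  ✓
8. x5 + x6 = 17 + 17 = 34  ✓

Constraints 2, 3, and 4 are violated.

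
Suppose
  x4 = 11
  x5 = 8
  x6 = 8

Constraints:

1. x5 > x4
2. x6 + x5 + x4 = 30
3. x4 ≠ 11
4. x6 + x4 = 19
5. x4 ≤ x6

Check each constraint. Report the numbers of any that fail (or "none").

1. x5 = 8, x4 = 11; 8 ≤ 11 (want >) — violated.
2. x6 + x5 + x4 = 8 + 8 + 11 = 27, not 30 — violated.
3. x4 = 11, but 11 is required to differ — violated.
4. x6 + x4 = 8 + 11 = 19 — satisfied.
5. x4 = 11, x6 = 8; 11 > 8 (want ≤) — violated.

Constraints 1, 2, 3, and 5 are violated.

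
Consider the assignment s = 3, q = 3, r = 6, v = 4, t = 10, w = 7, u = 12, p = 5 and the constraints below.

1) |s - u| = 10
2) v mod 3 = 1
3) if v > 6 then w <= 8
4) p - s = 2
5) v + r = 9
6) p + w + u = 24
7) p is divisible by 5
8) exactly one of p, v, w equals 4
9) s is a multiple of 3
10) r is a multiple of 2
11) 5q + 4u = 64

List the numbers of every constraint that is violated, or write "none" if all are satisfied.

Constraints 1, 5, and 11 are violated.

1) |3 - 12| = 9, not 10  ✘
2) 4 mod 3 = 1  ✔
3) v = 4, not > 6; antecedent false, conditional vacuously true  ✔
4) p - s = 5 - 3 = 2  ✔
5) v + r = 4 + 6 = 10, not 9  ✘
6) p + w + u = 5 + 7 + 12 = 24  ✔
7) 5 / 5 = 1, so 5 divides 5  ✔
8) p=5, v=4, w=7; 1 of them equals 4  ✔
9) 3 / 3 = 1, so 3 divides 3  ✔
10) 6 / 2 = 3, so 2 divides 6  ✔
11) 5q + 4u = 5(3) + 4(12) = 63, not 64  ✘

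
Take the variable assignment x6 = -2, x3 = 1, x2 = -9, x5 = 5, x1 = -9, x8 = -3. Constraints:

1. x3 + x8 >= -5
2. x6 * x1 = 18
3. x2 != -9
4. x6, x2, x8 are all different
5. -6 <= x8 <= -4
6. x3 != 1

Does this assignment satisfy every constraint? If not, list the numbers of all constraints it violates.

Violated: 3, 5, 6.

1. x3 + x8 = 1 + (-3) = -2; -2 ≥ -5  ✓
2. x6 * x1 = -2 * (-9) = 18  ✓
3. x2 = -9, but -9 is required to differ  ✗
4. values -2, -9, -3 are pairwise distinct  ✓
5. x8 = -3 is outside [-6, -4]  ✗
6. x3 = 1, but 1 is required to differ  ✗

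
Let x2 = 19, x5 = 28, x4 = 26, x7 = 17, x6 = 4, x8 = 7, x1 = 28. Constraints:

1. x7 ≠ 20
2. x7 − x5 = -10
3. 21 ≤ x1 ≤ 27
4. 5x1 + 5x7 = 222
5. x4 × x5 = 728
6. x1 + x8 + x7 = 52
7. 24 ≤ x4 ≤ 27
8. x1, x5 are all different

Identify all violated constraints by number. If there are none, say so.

The assignment fails constraints 2, 3, 4, 8.

1. x7 = 17, and 17 ≠ 20  ✓
2. x7 − x5 = 17 − 28 = -11, not -10  ✗
3. x1 = 28 is outside [21, 27]  ✗
4. 5x1 + 5x7 = 5(28) + 5(17) = 225, not 222  ✗
5. x4 × x5 = 26 × 28 = 728  ✓
6. x1 + x8 + x7 = 28 + 7 + 17 = 52  ✓
7. x4 = 26 lies in [24, 27]  ✓
8. x1 = x5 = 28, not all different  ✗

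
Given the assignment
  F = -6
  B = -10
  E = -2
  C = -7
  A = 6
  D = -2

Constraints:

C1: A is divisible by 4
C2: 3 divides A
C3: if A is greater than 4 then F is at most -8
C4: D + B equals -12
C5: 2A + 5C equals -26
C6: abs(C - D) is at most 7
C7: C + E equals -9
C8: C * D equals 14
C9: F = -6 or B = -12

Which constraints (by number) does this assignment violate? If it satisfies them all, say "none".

Constraints 1, 3, and 5 do not hold.

C1: 6 = 4*1 + 2, so 4 does not divide 6  ✗
C2: 6 / 3 = 2, so 3 divides 6  ✓
C3: A = 6 > 4, so we need F ≤ -8; but F = -6 > -8  ✗
C4: D + B = -2 + (-10) = -12  ✓
C5: 2A + 5C = 2(6) + 5(-7) = -23, not -26  ✗
C6: abs(-7 - (-2)) = 5; 5 ≤ 7  ✓
C7: C + E = -7 + (-2) = -9  ✓
C8: C * D = -7 * (-2) = 14  ✓
C9: F = -6 = -6 (first disjunct)  ✓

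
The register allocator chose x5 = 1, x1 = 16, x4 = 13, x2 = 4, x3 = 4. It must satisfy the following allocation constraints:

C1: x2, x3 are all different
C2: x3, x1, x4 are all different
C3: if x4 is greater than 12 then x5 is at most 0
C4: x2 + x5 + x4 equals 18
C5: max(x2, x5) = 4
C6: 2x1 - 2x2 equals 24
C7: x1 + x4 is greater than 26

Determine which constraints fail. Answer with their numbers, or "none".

C1: x2 = x3 = 4, not all different — violated.
C2: values 4, 16, 13 are pairwise distinct — satisfied.
C3: x4 = 13 > 12, so we need x5 ≤ 0; but x5 = 1 > 0 — violated.
C4: x2 + x5 + x4 = 4 + 1 + 13 = 18 — satisfied.
C5: max(4, 1) = 4 — satisfied.
C6: 2x1 - 2x2 = 2(16) - 2(4) = 24 — satisfied.
C7: x1 + x4 = 16 + 13 = 29; 29 > 26 — satisfied.

Constraints 1, 3 do not hold.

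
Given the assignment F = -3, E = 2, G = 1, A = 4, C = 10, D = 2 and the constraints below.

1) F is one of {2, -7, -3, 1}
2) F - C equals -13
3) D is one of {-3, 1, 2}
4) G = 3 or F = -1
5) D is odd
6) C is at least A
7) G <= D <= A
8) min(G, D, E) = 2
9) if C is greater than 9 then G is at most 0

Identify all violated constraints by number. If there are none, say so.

1) F = -3 is in {2, -7, -3, 1} — OK.
2) F - C = -3 - 10 = -13 — OK.
3) D = 2 is in {-3, 1, 2} — OK.
4) G = 1 ≠ 3 and F = -3 ≠ -1; both disjuncts false — violated.
5) D = 2 is even — violated.
6) C = 10, A = 4; 10 ≥ 4 — OK.
7) values 1 <= 2 <= 4 — OK.
8) min(1, 2, 2) = 1, not 2 — violated.
9) C = 10 > 9, so we need G ≤ 0; but G = 1 > 0 — violated.

The assignment fails constraints 4, 5, 8, and 9.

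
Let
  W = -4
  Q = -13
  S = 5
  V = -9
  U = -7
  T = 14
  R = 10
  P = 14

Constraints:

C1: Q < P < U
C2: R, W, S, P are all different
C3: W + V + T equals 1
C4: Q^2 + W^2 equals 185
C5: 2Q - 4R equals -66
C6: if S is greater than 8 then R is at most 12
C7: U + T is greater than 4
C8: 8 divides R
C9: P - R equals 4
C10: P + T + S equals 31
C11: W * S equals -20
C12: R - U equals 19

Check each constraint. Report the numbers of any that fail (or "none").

Violated: 1, 8, 10, and 12.

C1: values -13, 14, -7; P = 14 is not < U = -7 — violated.
C2: values 10, -4, 5, 14 are pairwise distinct — OK.
C3: W + V + T = -4 + (-9) + 14 = 1 — OK.
C4: Q^2 + W^2 = (-13)^2 + (-4)^2 = 169 + 16 = 185 — OK.
C5: 2Q - 4R = 2(-13) - 4(10) = -66 — OK.
C6: S = 5, not > 8; antecedent false, conditional vacuously true — OK.
C7: U + T = -7 + 14 = 7; 7 > 4 — OK.
C8: 10 = 8*1 + 2, so 8 does not divide 10 — violated.
C9: P - R = 14 - 10 = 4 — OK.
C10: P + T + S = 14 + 14 + 5 = 33, not 31 — violated.
C11: W * S = -4 * 5 = -20 — OK.
C12: R - U = 10 - (-7) = 17, not 19 — violated.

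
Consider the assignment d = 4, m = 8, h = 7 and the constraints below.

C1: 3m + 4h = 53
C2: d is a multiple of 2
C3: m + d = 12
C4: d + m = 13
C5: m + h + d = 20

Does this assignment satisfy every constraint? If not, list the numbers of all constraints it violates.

No — constraints 1, 4, 5 are not satisfied.

C1: 3m + 4h = 3(8) + 4(7) = 52, not 53  fails
C2: 4 / 2 = 2, so 2 divides 4  holds
C3: m + d = 8 + 4 = 12  holds
C4: d + m = 4 + 8 = 12, not 13  fails
C5: m + h + d = 8 + 7 + 4 = 19, not 20  fails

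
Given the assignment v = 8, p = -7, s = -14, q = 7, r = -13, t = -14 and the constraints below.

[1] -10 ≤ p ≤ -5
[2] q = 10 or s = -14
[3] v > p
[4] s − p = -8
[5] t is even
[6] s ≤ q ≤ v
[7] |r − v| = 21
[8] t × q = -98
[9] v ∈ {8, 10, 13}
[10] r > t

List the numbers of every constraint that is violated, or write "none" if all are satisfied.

Constraint 4 does not hold.

[1] p = -7 lies in [-10, -5] — holds.
[2] q = 7 ≠ 10, but s = -14 = -14 (second disjunct) — holds.
[3] v = 8, p = -7; 8 > -7 — holds.
[4] s − p = -14 − (-7) = -7, not -8 — does not hold.
[5] t = -14 is even — holds.
[6] values -14 ≤ 7 ≤ 8 — holds.
[7] |-13 − 8| = 21 — holds.
[8] t × q = -14 × 7 = -98 — holds.
[9] v = 8 is in {8, 10, 13} — holds.
[10] r = -13, t = -14; -13 > -14 — holds.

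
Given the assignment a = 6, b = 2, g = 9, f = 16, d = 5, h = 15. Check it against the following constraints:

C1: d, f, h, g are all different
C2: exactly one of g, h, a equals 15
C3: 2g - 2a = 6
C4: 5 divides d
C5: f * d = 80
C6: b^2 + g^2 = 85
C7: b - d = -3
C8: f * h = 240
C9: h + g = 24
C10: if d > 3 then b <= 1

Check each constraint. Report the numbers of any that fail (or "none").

C1: values 5, 16, 15, 9 are pairwise distinct  ✔
C2: g=9, h=15, a=6; 1 of them equals 15  ✔
C3: 2g - 2a = 2(9) - 2(6) = 6  ✔
C4: 5 / 5 = 1, so 5 divides 5  ✔
C5: f * d = 16 * 5 = 80  ✔
C6: b^2 + g^2 = 2^2 + 9^2 = 4 + 81 = 85  ✔
C7: b - d = 2 - 5 = -3  ✔
C8: f * h = 16 * 15 = 240  ✔
C9: h + g = 15 + 9 = 24  ✔
C10: d = 5 > 3, so we need b ≤ 1; but b = 2 > 1  ✘

Violated: 10.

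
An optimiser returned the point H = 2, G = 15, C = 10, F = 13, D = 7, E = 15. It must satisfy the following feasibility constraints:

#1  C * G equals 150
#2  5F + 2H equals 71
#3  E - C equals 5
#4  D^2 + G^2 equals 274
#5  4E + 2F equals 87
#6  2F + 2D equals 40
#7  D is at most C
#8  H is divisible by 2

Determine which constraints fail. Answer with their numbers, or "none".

Constraints 2 and 5 do not hold.

#1 C * G = 10 * 15 = 150 — holds.
#2 5F + 2H = 5(13) + 2(2) = 69, not 71 — fails.
#3 E - C = 15 - 10 = 5 — holds.
#4 D^2 + G^2 = 7^2 + 15^2 = 49 + 225 = 274 — holds.
#5 4E + 2F = 4(15) + 2(13) = 86, not 87 — fails.
#6 2F + 2D = 2(13) + 2(7) = 40 — holds.
#7 D = 7, C = 10; 7 ≤ 10 — holds.
#8 2 / 2 = 1, so 2 divides 2 — holds.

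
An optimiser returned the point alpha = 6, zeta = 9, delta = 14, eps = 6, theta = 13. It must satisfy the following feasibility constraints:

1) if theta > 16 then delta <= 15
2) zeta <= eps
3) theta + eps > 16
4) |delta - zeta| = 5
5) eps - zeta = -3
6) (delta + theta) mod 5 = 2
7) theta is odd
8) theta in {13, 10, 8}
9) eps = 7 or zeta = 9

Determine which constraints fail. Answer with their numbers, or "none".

1) theta = 13, not > 16; antecedent false, conditional vacuously true  ✓
2) zeta = 9, eps = 6; 9 > 6 (want ≤)  ✗
3) theta + eps = 13 + 6 = 19; 19 > 16  ✓
4) |14 - 9| = 5  ✓
5) eps - zeta = 6 - 9 = -3  ✓
6) delta + theta = 27; 27 mod 5 = 2  ✓
7) theta = 13 is odd  ✓
8) theta = 13 is in {13, 10, 8}  ✓
9) eps = 6 ≠ 7, but zeta = 9 = 9 (second disjunct)  ✓

Constraint 2 is violated.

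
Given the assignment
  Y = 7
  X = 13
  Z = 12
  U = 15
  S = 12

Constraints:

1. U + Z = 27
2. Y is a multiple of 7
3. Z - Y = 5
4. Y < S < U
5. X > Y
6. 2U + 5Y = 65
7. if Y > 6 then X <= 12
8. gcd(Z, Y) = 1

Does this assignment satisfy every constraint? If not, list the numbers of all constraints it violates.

The assignment fails constraint 7.

1. U + Z = 15 + 12 = 27 — satisfied.
2. 7 / 7 = 1, so 7 divides 7 — satisfied.
3. Z - Y = 12 - 7 = 5 — satisfied.
4. values 7 < 12 < 15 — satisfied.
5. X = 13, Y = 7; 13 > 7 — satisfied.
6. 2U + 5Y = 2(15) + 5(7) = 65 — satisfied.
7. Y = 7 > 6, so we need X ≤ 12; but X = 13 > 12 — violated.
8. gcd(12, 7) = 1 — satisfied.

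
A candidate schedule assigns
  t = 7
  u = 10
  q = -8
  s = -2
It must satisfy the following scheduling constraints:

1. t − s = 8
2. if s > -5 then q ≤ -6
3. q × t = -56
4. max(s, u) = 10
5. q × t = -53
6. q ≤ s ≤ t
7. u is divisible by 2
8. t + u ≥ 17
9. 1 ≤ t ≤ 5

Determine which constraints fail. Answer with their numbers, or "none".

1. t − s = 7 − (-2) = 9, not 8 — fails.
2. s = -2 > -5, so we need q ≤ -6; q = -8 ≤ -6 — holds.
3. q × t = -8 × 7 = -56 — holds.
4. max(-2, 10) = 10 — holds.
5. q × t = -8 × 7 = -56, not -53 — fails.
6. values -8 ≤ -2 ≤ 7 — holds.
7. 10 / 2 = 5, so 2 divides 10 — holds.
8. t + u = 7 + 10 = 17; 17 ≥ 17 — holds.
9. t = 7 is outside [1, 5] — fails.

Constraints 1, 5, and 9 do not hold.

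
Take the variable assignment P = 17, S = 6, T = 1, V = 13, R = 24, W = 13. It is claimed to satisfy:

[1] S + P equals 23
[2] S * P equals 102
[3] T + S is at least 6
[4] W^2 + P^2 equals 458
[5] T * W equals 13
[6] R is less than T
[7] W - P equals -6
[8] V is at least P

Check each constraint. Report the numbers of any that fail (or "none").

[1] S + P = 6 + 17 = 23  yes
[2] S * P = 6 * 17 = 102  yes
[3] T + S = 1 + 6 = 7; 7 ≥ 6  yes
[4] W^2 + P^2 = 13^2 + 17^2 = 169 + 289 = 458  yes
[5] T * W = 1 * 13 = 13  yes
[6] R = 24, T = 1; 24 ≥ 1 (want <)  no
[7] W - P = 13 - 17 = -4, not -6  no
[8] V = 13, P = 17; 13 < 17 (want ≥)  no

Constraints 6, 7, 8 are violated.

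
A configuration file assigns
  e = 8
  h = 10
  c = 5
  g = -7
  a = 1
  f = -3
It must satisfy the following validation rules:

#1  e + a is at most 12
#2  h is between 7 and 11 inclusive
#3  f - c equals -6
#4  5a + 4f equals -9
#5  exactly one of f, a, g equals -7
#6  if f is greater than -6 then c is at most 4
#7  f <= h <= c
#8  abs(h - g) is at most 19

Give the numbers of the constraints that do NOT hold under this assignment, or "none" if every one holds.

#1 e + a = 8 + 1 = 9; 9 ≤ 12 — holds.
#2 h = 10 lies in [7, 11] — holds.
#3 f - c = -3 - 5 = -8, not -6 — fails.
#4 5a + 4f = 5(1) + 4(-3) = -7, not -9 — fails.
#5 f=-3, a=1, g=-7; 1 of them equals -7 — holds.
#6 f = -3 > -6, so we need c ≤ 4; but c = 5 > 4 — fails.
#7 values -3, 10, 5; h = 10 is not <= c = 5 — fails.
#8 abs(10 - (-7)) = 17; 17 ≤ 19 — holds.

Violated: 3, 4, 6, and 7.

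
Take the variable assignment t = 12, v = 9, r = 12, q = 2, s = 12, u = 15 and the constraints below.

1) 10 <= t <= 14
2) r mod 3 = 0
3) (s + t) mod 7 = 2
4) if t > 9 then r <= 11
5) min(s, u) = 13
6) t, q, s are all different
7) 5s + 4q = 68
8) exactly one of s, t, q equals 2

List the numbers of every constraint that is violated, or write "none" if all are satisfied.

1) t = 12 lies in [10, 14] — holds.
2) 12 mod 3 = 0 — holds.
3) s + t = 24; 24 mod 7 = 3, not 2 — fails.
4) t = 12 > 9, so we need r ≤ 11; but r = 12 > 11 — fails.
5) min(12, 15) = 12, not 13 — fails.
6) t = s = 12, not all different — fails.
7) 5s + 4q = 5(12) + 4(2) = 68 — holds.
8) s=12, t=12, q=2; 1 of them equals 2 — holds.

The assignment fails constraints 3, 4, 5, and 6.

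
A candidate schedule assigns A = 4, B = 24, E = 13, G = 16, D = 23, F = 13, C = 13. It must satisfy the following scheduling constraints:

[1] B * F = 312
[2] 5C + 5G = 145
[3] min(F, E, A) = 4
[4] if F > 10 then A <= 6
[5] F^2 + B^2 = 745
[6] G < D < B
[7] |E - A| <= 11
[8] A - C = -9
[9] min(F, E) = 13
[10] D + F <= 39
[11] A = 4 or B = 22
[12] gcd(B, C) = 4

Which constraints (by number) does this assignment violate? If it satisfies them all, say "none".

[1] B * F = 24 * 13 = 312  ✓
[2] 5C + 5G = 5(13) + 5(16) = 145  ✓
[3] min(13, 13, 4) = 4  ✓
[4] F = 13 > 10, so we need A ≤ 6; A = 4 ≤ 6  ✓
[5] F^2 + B^2 = 13^2 + 24^2 = 169 + 576 = 745  ✓
[6] values 16 < 23 < 24  ✓
[7] |13 - 4| = 9; 9 ≤ 11  ✓
[8] A - C = 4 - 13 = -9  ✓
[9] min(13, 13) = 13  ✓
[10] D + F = 23 + 13 = 36; 36 ≤ 39  ✓
[11] A = 4 = 4 (first disjunct)  ✓
[12] gcd(24, 13) = 1, not 4  ✗

No — constraint 12 is not satisfied.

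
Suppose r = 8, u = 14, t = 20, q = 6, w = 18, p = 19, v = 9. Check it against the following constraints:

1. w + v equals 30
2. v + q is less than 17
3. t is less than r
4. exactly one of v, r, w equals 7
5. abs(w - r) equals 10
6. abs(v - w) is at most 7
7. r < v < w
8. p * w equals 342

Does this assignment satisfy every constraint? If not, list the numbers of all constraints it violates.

The assignment fails constraints 1, 3, 4, and 6.

1. w + v = 18 + 9 = 27, not 30 — violated.
2. v + q = 9 + 6 = 15; 15 < 17 — OK.
3. t = 20, r = 8; 20 ≥ 8 (want <) — violated.
4. v=9, r=8, w=18; 0 of them equal 7, not exactly one — violated.
5. abs(18 - 8) = 10 — OK.
6. abs(9 - 18) = 9; 9 > 7, exceeds bound 7 — violated.
7. values 8 < 9 < 18 — OK.
8. p * w = 19 * 18 = 342 — OK.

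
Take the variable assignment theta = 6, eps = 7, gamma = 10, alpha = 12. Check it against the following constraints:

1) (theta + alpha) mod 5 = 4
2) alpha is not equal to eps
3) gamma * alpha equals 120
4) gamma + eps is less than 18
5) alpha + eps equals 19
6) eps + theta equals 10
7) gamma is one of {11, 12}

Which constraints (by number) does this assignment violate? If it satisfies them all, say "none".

1) theta + alpha = 18; 18 mod 5 = 3, not 4  no
2) alpha = 12, eps = 7; distinct  yes
3) gamma * alpha = 10 * 12 = 120  yes
4) gamma + eps = 10 + 7 = 17; 17 < 18  yes
5) alpha + eps = 12 + 7 = 19  yes
6) eps + theta = 7 + 6 = 13, not 10  no
7) gamma = 10 is not in {11, 12}  no

Violated: 1, 6, and 7.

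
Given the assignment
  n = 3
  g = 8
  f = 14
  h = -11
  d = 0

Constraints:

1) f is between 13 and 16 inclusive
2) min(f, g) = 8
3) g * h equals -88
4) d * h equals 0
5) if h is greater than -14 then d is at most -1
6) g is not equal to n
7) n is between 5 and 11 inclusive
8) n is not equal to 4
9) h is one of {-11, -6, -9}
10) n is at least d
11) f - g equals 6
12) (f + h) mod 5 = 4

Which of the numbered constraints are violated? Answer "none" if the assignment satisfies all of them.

1) f = 14 lies in [13, 16] — satisfied.
2) min(14, 8) = 8 — satisfied.
3) g * h = 8 * (-11) = -88 — satisfied.
4) d * h = 0 * (-11) = 0 — satisfied.
5) h = -11 > -14, so we need d ≤ -1; but d = 0 > -1 — violated.
6) g = 8, n = 3; distinct — satisfied.
7) n = 3 is outside [5, 11] — violated.
8) n = 3, and 3 ≠ 4 — satisfied.
9) h = -11 is in {-11, -6, -9} — satisfied.
10) n = 3, d = 0; 3 ≥ 0 — satisfied.
11) f - g = 14 - 8 = 6 — satisfied.
12) f + h = 3; 3 mod 5 = 3, not 4 — violated.

No — constraints 5, 7, and 12 are not satisfied.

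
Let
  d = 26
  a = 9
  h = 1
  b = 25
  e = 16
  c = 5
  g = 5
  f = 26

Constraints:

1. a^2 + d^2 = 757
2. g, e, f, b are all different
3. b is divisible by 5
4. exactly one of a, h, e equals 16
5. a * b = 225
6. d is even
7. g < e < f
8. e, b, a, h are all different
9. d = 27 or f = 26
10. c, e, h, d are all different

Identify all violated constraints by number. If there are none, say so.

Yes — all constraints hold.

1. a^2 + d^2 = 9^2 + 26^2 = 81 + 676 = 757  yes
2. values 5, 16, 26, 25 are pairwise distinct  yes
3. 25 / 5 = 5, so 5 divides 25  yes
4. a=9, h=1, e=16; 1 of them equals 16  yes
5. a * b = 9 * 25 = 225  yes
6. d = 26 is even  yes
7. values 5 < 16 < 26  yes
8. values 16, 25, 9, 1 are pairwise distinct  yes
9. d = 26 ≠ 27, but f = 26 = 26 (second disjunct)  yes
10. values 5, 16, 1, 26 are pairwise distinct  yes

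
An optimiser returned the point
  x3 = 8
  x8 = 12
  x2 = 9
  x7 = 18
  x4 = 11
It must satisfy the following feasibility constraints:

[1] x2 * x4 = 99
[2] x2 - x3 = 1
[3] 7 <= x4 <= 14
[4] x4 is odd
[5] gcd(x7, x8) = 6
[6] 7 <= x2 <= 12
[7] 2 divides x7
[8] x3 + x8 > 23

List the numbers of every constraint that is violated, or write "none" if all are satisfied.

The assignment fails constraint 8.

[1] x2 * x4 = 9 * 11 = 99  true
[2] x2 - x3 = 9 - 8 = 1  true
[3] x4 = 11 lies in [7, 14]  true
[4] x4 = 11 is odd  true
[5] gcd(18, 12) = 6  true
[6] x2 = 9 lies in [7, 12]  true
[7] 18 / 2 = 9, so 2 divides 18  true
[8] x3 + x8 = 8 + 12 = 20; 20 ≤ 23, bound 23 not met  false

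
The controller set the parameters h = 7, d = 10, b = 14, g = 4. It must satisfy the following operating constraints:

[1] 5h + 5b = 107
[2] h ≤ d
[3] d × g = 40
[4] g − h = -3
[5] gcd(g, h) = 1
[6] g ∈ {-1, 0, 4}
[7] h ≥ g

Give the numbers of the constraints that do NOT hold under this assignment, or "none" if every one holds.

Constraint 1 is violated.

[1] 5h + 5b = 5(7) + 5(14) = 105, not 107 — violated.
[2] h = 7, d = 10; 7 ≤ 10 — OK.
[3] d × g = 10 × 4 = 40 — OK.
[4] g − h = 4 − 7 = -3 — OK.
[5] gcd(4, 7) = 1 — OK.
[6] g = 4 is in {-1, 0, 4} — OK.
[7] h = 7, g = 4; 7 ≥ 4 — OK.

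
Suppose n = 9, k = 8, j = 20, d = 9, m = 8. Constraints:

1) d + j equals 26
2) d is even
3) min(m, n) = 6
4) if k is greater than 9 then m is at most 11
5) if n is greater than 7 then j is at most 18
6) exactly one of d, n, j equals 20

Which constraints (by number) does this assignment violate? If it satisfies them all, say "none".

1) d + j = 9 + 20 = 29, not 26 — does not hold.
2) d = 9 is odd — does not hold.
3) min(8, 9) = 8, not 6 — does not hold.
4) k = 8, not > 9; antecedent false, conditional vacuously true — holds.
5) n = 9 > 7, so we need j ≤ 18; but j = 20 > 18 — does not hold.
6) d=9, n=9, j=20; 1 of them equals 20 — holds.

Constraints 1, 2, 3, 5 do not hold.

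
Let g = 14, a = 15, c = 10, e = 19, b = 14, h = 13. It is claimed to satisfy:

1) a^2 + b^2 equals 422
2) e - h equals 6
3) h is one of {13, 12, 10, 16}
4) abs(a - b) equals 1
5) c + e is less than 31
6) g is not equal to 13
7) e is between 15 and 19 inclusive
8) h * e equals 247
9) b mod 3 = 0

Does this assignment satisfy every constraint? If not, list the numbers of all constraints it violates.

Violated: 1, 9.

1) a^2 + b^2 = 15^2 + 14^2 = 225 + 196 = 421, not 422 — fails.
2) e - h = 19 - 13 = 6 — holds.
3) h = 13 is in {13, 12, 10, 16} — holds.
4) abs(15 - 14) = 1 — holds.
5) c + e = 10 + 19 = 29; 29 < 31 — holds.
6) g = 14, and 14 ≠ 13 — holds.
7) e = 19 lies in [15, 19] — holds.
8) h * e = 13 * 19 = 247 — holds.
9) 14 mod 3 = 2, not 0 — fails.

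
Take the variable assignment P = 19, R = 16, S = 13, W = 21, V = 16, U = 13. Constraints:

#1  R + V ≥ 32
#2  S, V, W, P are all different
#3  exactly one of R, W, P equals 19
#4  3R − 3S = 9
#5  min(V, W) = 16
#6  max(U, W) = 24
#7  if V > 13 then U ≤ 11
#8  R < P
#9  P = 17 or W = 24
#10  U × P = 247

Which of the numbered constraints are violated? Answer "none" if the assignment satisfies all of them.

#1 R + V = 16 + 16 = 32; 32 ≥ 32 — OK.
#2 values 13, 16, 21, 19 are pairwise distinct — OK.
#3 R=16, W=21, P=19; 1 of them equals 19 — OK.
#4 3R − 3S = 3(16) − 3(13) = 9 — OK.
#5 min(16, 21) = 16 — OK.
#6 max(13, 21) = 21, not 24 — violated.
#7 V = 16 > 13, so we need U ≤ 11; but U = 13 > 11 — violated.
#8 R = 16, P = 19; 16 < 19 — OK.
#9 P = 19 ≠ 17 and W = 21 ≠ 24; both disjuncts false — violated.
#10 U × P = 13 × 19 = 247 — OK.

No — constraints 6, 7, and 9 are not satisfied.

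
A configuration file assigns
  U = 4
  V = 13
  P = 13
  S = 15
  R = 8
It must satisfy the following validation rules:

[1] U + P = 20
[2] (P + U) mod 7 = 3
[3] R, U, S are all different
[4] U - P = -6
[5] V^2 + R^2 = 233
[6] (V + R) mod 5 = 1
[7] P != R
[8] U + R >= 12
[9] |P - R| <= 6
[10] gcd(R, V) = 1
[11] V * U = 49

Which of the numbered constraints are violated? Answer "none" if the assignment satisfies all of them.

[1] U + P = 4 + 13 = 17, not 20 — fails.
[2] P + U = 17; 17 mod 7 = 3 — holds.
[3] values 8, 4, 15 are pairwise distinct — holds.
[4] U - P = 4 - 13 = -9, not -6 — fails.
[5] V^2 + R^2 = 13^2 + 8^2 = 169 + 64 = 233 — holds.
[6] V + R = 21; 21 mod 5 = 1 — holds.
[7] P = 13, R = 8; distinct — holds.
[8] U + R = 4 + 8 = 12; 12 ≥ 12 — holds.
[9] |13 - 8| = 5; 5 ≤ 6 — holds.
[10] gcd(8, 13) = 1 — holds.
[11] V * U = 13 * 4 = 52, not 49 — fails.

Constraints 1, 4, and 11 are violated.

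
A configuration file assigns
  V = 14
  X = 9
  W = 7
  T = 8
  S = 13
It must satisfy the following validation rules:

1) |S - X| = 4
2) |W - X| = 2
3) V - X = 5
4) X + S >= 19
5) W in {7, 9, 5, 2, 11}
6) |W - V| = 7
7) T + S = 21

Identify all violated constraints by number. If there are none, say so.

1) |13 - 9| = 4 — satisfied.
2) |7 - 9| = 2 — satisfied.
3) V - X = 14 - 9 = 5 — satisfied.
4) X + S = 9 + 13 = 22; 22 ≥ 19 — satisfied.
5) W = 7 is in {7, 9, 5, 2, 11} — satisfied.
6) |7 - 14| = 7 — satisfied.
7) T + S = 8 + 13 = 21 — satisfied.

Yes — all constraints hold.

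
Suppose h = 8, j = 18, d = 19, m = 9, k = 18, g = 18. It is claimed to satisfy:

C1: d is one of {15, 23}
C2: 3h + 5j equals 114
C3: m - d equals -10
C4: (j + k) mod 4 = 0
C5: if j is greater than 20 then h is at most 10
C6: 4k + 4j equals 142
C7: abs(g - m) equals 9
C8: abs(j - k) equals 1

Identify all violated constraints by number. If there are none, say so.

C1: d = 19 is not in {15, 23}  fails
C2: 3h + 5j = 3(8) + 5(18) = 114  holds
C3: m - d = 9 - 19 = -10  holds
C4: j + k = 36; 36 mod 4 = 0  holds
C5: j = 18, not > 20; antecedent false, conditional vacuously true  holds
C6: 4k + 4j = 4(18) + 4(18) = 144, not 142  fails
C7: abs(18 - 9) = 9  holds
C8: abs(18 - 18) = 0, not 1  fails

Constraints 1, 6, and 8 are violated.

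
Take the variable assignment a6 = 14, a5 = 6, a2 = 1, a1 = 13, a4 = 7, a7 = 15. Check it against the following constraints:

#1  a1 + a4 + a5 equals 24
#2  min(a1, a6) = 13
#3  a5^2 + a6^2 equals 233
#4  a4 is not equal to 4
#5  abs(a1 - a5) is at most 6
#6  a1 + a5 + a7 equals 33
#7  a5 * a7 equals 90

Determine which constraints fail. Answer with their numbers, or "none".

#1 a1 + a4 + a5 = 13 + 7 + 6 = 26, not 24  no
#2 min(13, 14) = 13  yes
#3 a5^2 + a6^2 = 6^2 + 14^2 = 36 + 196 = 232, not 233  no
#4 a4 = 7, and 7 ≠ 4  yes
#5 abs(13 - 6) = 7; 7 > 6, exceeds bound 6  no
#6 a1 + a5 + a7 = 13 + 6 + 15 = 34, not 33  no
#7 a5 * a7 = 6 * 15 = 90  yes

Constraints 1, 3, 5, and 6 are violated.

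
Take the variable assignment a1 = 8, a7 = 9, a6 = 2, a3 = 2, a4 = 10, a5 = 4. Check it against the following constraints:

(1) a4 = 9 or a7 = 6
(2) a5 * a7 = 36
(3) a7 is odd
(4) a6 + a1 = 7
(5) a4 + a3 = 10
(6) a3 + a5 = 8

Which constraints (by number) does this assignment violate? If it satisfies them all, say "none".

Constraints 1, 4, 5, 6 do not hold.

(1) a4 = 10 ≠ 9 and a7 = 9 ≠ 6; both disjuncts false  no
(2) a5 * a7 = 4 * 9 = 36  yes
(3) a7 = 9 is odd  yes
(4) a6 + a1 = 2 + 8 = 10, not 7  no
(5) a4 + a3 = 10 + 2 = 12, not 10  no
(6) a3 + a5 = 2 + 4 = 6, not 8  no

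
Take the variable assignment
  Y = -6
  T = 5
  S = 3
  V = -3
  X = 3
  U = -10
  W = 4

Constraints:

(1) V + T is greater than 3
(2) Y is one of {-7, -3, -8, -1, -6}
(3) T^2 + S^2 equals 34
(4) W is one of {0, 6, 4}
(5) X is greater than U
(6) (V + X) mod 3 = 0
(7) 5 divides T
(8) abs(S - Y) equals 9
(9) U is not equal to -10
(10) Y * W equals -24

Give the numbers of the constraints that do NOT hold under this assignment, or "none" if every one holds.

(1) V + T = -3 + 5 = 2; 2 ≤ 3, bound 3 not met  FAIL
(2) Y = -6 is in {-7, -3, -8, -1, -6}  OK
(3) T^2 + S^2 = 5^2 + 3^2 = 25 + 9 = 34  OK
(4) W = 4 is in {0, 6, 4}  OK
(5) X = 3, U = -10; 3 > -10  OK
(6) V + X = 0; 0 mod 3 = 0  OK
(7) 5 / 5 = 1, so 5 divides 5  OK
(8) abs(3 - (-6)) = 9  OK
(9) U = -10, but -10 is required to differ  FAIL
(10) Y * W = -6 * 4 = -24  OK

Constraints 1 and 9 do not hold.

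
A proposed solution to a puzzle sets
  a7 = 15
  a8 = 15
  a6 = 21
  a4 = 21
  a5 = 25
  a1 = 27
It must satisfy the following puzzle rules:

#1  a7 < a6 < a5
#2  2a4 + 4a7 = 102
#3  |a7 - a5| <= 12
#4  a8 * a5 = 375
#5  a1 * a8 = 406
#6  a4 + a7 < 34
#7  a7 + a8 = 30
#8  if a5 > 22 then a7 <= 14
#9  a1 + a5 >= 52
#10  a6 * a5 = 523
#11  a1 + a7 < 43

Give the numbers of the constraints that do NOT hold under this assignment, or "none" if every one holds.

#1 values 15 < 21 < 25  yes
#2 2a4 + 4a7 = 2(21) + 4(15) = 102  yes
#3 |15 - 25| = 10; 10 ≤ 12  yes
#4 a8 * a5 = 15 * 25 = 375  yes
#5 a1 * a8 = 27 * 15 = 405, not 406  no
#6 a4 + a7 = 21 + 15 = 36; 36 ≥ 34, bound 34 not met  no
#7 a7 + a8 = 15 + 15 = 30  yes
#8 a5 = 25 > 22, so we need a7 ≤ 14; but a7 = 15 > 14  no
#9 a1 + a5 = 27 + 25 = 52; 52 ≥ 52  yes
#10 a6 * a5 = 21 * 25 = 525, not 523  no
#11 a1 + a7 = 27 + 15 = 42; 42 < 43  yes

The assignment fails constraints 5, 6, 8, 10.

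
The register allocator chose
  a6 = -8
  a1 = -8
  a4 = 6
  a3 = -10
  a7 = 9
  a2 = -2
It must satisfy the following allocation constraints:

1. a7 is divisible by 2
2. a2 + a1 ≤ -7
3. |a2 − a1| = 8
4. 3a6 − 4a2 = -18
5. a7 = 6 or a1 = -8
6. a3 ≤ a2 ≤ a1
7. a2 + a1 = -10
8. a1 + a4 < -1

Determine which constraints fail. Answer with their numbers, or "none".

1. 9 = 2×4 + 1, so 2 does not divide 9 — violated.
2. a2 + a1 = -2 + (-8) = -10; -10 ≤ -7 — satisfied.
3. |-2 − (-8)| = 6, not 8 — violated.
4. 3a6 − 4a2 = 3(-8) − 4(-2) = -16, not -18 — violated.
5. a7 = 9 ≠ 6, but a1 = -8 = -8 (second disjunct) — satisfied.
6. values -10, -2, -8; a2 = -2 is not ≤ a1 = -8 — violated.
7. a2 + a1 = -2 + (-8) = -10 — satisfied.
8. a1 + a4 = -8 + 6 = -2; -2 < -1 — satisfied.

Constraints 1, 3, 4, and 6 are violated.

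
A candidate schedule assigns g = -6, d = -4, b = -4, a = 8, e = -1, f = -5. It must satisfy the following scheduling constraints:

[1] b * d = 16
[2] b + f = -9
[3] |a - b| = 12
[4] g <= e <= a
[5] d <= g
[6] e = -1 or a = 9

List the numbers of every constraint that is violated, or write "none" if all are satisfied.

Constraint 5 does not hold.

[1] b * d = -4 * (-4) = 16 — holds.
[2] b + f = -4 + (-5) = -9 — holds.
[3] |8 - (-4)| = 12 — holds.
[4] values -6 <= -1 <= 8 — holds.
[5] d = -4, g = -6; -4 > -6 (want ≤) — fails.
[6] e = -1 = -1 (first disjunct) — holds.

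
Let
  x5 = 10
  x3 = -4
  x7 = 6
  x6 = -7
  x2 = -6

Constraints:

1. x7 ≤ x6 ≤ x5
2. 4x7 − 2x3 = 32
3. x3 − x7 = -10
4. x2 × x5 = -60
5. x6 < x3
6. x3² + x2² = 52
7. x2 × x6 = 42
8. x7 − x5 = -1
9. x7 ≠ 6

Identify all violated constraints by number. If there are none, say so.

Constraints 1, 8, 9 are violated.

1. values 6, -7, 10; x7 = 6 is not ≤ x6 = -7 — violated.
2. 4x7 − 2x3 = 4(6) − 2(-4) = 32 — OK.
3. x3 − x7 = -4 − 6 = -10 — OK.
4. x2 × x5 = -6 × 10 = -60 — OK.
5. x6 = -7, x3 = -4; -7 < -4 — OK.
6. x3² + x2² = (-4)² + (-6)² = 16 + 36 = 52 — OK.
7. x2 × x6 = -6 × (-7) = 42 — OK.
8. x7 − x5 = 6 − 10 = -4, not -1 — violated.
9. x7 = 6, but 6 is required to differ — violated.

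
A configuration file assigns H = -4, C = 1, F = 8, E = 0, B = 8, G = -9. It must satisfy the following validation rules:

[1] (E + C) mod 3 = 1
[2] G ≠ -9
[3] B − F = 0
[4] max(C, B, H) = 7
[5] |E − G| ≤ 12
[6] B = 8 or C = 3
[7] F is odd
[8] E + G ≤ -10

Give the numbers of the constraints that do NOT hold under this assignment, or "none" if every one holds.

[1] E + C = 1; 1 mod 3 = 1  yes
[2] G = -9, but -9 is required to differ  no
[3] B − F = 8 − 8 = 0  yes
[4] max(1, 8, -4) = 8, not 7  no
[5] |0 − (-9)| = 9; 9 ≤ 12  yes
[6] B = 8 = 8 (first disjunct)  yes
[7] F = 8 is even  no
[8] E + G = 0 + (-9) = -9; -9 > -10, bound -10 not met  no

Constraints 2, 4, 7, 8 do not hold.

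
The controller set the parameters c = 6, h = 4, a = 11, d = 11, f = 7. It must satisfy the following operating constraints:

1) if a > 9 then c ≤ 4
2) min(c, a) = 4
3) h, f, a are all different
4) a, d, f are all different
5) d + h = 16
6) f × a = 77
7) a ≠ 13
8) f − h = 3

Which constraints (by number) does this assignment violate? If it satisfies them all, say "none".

Constraints 1, 2, 4, and 5 do not hold.

1) a = 11 > 9, so we need c ≤ 4; but c = 6 > 4  false
2) min(6, 11) = 6, not 4  false
3) values 4, 7, 11 are pairwise distinct  true
4) a = d = 11, not all different  false
5) d + h = 11 + 4 = 15, not 16  false
6) f × a = 7 × 11 = 77  true
7) a = 11, and 11 ≠ 13  true
8) f − h = 7 − 4 = 3  true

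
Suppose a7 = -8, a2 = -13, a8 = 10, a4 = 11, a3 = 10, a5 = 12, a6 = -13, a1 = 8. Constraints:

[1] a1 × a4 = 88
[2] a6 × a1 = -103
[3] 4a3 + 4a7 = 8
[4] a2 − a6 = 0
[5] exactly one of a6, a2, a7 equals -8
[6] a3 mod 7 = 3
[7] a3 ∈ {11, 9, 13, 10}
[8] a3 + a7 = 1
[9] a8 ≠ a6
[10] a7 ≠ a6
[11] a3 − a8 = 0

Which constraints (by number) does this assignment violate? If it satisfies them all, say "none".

[1] a1 × a4 = 8 × 11 = 88 — holds.
[2] a6 × a1 = -13 × 8 = -104, not -103 — does not hold.
[3] 4a3 + 4a7 = 4(10) + 4(-8) = 8 — holds.
[4] a2 − a6 = -13 − (-13) = 0 — holds.
[5] a6=-13, a2=-13, a7=-8; 1 of them equals -8 — holds.
[6] 10 mod 7 = 3 — holds.
[7] a3 = 10 is in {11, 9, 13, 10} — holds.
[8] a3 + a7 = 10 + (-8) = 2, not 1 — does not hold.
[9] a8 = 10, a6 = -13; distinct — holds.
[10] a7 = -8, a6 = -13; distinct — holds.
[11] a3 − a8 = 10 − 10 = 0 — holds.

Violated: 2 and 8.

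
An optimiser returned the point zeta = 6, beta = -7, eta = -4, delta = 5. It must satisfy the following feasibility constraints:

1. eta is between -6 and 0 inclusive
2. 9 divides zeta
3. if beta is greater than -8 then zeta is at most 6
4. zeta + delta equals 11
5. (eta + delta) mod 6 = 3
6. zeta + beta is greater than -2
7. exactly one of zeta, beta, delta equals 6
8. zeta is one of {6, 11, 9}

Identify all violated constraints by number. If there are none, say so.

Violated: 2 and 5.

1. eta = -4 lies in [-6, 0] — OK.
2. 6 = 9*0 + 6, so 9 does not divide 6 — violated.
3. beta = -7 > -8, so we need zeta ≤ 6; zeta = 6 ≤ 6 — OK.
4. zeta + delta = 6 + 5 = 11 — OK.
5. eta + delta = 1; 1 mod 6 = 1, not 3 — violated.
6. zeta + beta = 6 + (-7) = -1; -1 > -2 — OK.
7. zeta=6, beta=-7, delta=5; 1 of them equals 6 — OK.
8. zeta = 6 is in {6, 11, 9} — OK.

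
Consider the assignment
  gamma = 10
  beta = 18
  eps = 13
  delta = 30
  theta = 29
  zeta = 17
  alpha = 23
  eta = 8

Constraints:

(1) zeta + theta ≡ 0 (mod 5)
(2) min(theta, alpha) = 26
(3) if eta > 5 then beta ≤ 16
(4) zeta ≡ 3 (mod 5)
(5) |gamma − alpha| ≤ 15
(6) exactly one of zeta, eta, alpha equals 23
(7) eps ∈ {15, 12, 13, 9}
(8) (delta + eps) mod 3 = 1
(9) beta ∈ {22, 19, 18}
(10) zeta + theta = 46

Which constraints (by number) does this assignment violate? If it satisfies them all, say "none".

Constraints 1, 2, 3, and 4 do not hold.

(1) zeta + theta = 46; 46 mod 5 = 1, not 0 — does not hold.
(2) min(29, 23) = 23, not 26 — does not hold.
(3) eta = 8 > 5, so we need beta ≤ 16; but beta = 18 > 16 — does not hold.
(4) 17 mod 5 = 2, not 3 — does not hold.
(5) |10 − 23| = 13; 13 ≤ 15 — holds.
(6) zeta=17, eta=8, alpha=23; 1 of them equals 23 — holds.
(7) eps = 13 is in {15, 12, 13, 9} — holds.
(8) delta + eps = 43; 43 mod 3 = 1 — holds.
(9) beta = 18 is in {22, 19, 18} — holds.
(10) zeta + theta = 17 + 29 = 46 — holds.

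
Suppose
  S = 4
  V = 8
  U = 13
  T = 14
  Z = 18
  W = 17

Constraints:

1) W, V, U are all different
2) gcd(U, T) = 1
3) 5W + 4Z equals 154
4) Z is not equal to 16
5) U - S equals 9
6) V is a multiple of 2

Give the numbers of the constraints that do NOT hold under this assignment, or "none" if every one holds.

Violated: 3.

1) values 17, 8, 13 are pairwise distinct  OK
2) gcd(13, 14) = 1  OK
3) 5W + 4Z = 5(17) + 4(18) = 157, not 154  FAIL
4) Z = 18, and 18 ≠ 16  OK
5) U - S = 13 - 4 = 9  OK
6) 8 / 2 = 4, so 2 divides 8  OK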